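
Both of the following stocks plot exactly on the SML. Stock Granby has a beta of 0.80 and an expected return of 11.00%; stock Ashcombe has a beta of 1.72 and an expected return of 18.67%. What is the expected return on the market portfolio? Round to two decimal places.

12.67%

Both satisfy E(R) = R_f + β·MRP, so the slope of the SML is
MRP = (18.67% − 11.00%) / (1.72 − 0.80) = 7.67% / 0.92 = 8.3370%
R_f = E(R_Granby) − β_Granby·MRP = 11.00% − 0.80 × 8.3370% = 4.3304%
E(R_m) = R_f + MRP = 4.3304% + 8.3370% = 12.67%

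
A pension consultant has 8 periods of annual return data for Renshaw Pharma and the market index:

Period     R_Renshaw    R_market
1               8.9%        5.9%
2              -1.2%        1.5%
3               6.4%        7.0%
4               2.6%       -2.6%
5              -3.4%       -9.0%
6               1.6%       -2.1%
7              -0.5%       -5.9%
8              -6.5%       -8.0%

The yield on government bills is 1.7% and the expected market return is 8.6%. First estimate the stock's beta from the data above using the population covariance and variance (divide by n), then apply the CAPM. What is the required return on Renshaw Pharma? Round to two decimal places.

6.67%

Mean R_i = (8.9 − 1.2 + 6.4 + 2.6 − 3.4 + 1.6 − 0.5 − 6.5) / 8 = 0.9875%
Mean R_m = (5.9 + 1.5 + 7.0 − 2.6 − 9.0 − 2.1 − 5.9 − 8.0) / 8 = -1.6500%
Σ(R_i − R̄_i)(R_m − R̄_m) = 183.9750  ⇒  Cov = 183.9750 / 8 = 22.9969
Σ(R_m − R̄_m)² = 255.2600  ⇒  Var(R_m) = 255.2600 / 8 = 31.9075
β = Cov / Var(R_m) = 22.9969 / 31.9075 = 0.7207
MRP = 8.6% − 1.7% = 6.90%
E(R) = R_f + β × MRP = 1.7% + 0.7207 × 6.9% = 6.67%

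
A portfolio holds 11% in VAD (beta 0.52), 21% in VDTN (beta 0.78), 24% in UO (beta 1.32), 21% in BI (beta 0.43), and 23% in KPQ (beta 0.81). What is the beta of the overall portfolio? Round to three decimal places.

0.814

β_P = Σ w_i β_i = 0.11×0.52 + 0.21×0.78 + 0.24×1.32 + 0.21×0.43 + 0.23×0.81 = 0.8144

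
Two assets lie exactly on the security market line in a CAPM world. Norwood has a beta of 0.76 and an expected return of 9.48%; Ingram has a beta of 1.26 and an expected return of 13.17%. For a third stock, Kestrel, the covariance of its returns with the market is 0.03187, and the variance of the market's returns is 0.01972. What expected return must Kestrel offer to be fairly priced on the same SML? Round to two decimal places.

15.80%

MRP = (13.17% − 9.48%) / (1.26 − 0.76) = 7.3800%
R_f = 9.48% − 0.76 × 7.3800% = 3.8712%
β_Kestrel = Cov / Var(R_m) = 0.03187 / 0.01972 = 1.6161
E(R_Kestrel) = R_f + β × MRP = 3.8712% + 1.6161 × 7.3800% = 15.80%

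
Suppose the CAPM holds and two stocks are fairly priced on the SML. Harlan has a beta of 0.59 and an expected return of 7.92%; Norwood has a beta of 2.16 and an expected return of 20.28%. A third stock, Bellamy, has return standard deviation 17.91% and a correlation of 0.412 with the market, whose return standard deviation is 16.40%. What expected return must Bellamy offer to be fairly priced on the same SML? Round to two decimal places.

6.82%

MRP = (20.28% − 7.92%) / (2.16 − 0.59) = 7.8726%
R_f = 7.92% − 0.59 × 7.8726% = 3.2752%
β_Bellamy = ρ·σ_i/σ_m = 0.412 × 17.91 / 16.40 = 0.4499
E(R_Bellamy) = R_f + β × MRP = 3.2752% + 0.4499 × 7.8726% = 6.82%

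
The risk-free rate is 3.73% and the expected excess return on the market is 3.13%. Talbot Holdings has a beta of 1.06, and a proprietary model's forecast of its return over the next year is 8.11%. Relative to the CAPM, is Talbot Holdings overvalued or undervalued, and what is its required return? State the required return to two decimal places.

Required return = R_f + β·MRP = 3.73% + 1.06 × 3.13% = 7.05%
Forecast 8.11% > required 7.05% → the stock plots above the SML → undervalued.

Undervalued; required return 7.05%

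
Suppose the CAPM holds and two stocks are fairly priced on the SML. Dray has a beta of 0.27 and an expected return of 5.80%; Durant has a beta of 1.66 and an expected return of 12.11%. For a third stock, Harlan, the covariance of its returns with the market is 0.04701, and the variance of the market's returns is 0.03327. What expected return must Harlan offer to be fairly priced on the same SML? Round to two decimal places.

MRP = (12.11% − 5.80%) / (1.66 − 0.27) = 4.5396%
R_f = 5.80% − 0.27 × 4.5396% = 4.5743%
β_Harlan = Cov / Var(R_m) = 0.04701 / 0.03327 = 1.4130
E(R_Harlan) = R_f + β × MRP = 4.5743% + 1.4130 × 4.5396% = 10.99%

10.99%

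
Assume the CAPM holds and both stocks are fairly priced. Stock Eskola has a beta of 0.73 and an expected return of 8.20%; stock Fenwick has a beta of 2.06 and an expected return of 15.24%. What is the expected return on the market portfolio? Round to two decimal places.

Both satisfy E(R) = R_f + β·MRP, so the slope of the SML is
MRP = (15.24% − 8.20%) / (2.06 − 0.73) = 7.04% / 1.33 = 5.2932%
R_f = E(R_Eskola) − β_Eskola·MRP = 8.20% − 0.73 × 5.2932% = 4.3360%
E(R_m) = R_f + MRP = 4.3360% + 5.2932% = 9.63%

9.63%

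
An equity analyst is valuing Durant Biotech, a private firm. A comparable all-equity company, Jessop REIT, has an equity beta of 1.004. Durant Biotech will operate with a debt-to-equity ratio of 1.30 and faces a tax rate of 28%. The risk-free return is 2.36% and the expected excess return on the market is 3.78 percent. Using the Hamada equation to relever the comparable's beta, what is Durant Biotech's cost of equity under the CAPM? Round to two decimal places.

9.71%

β_L = β_U × [1 + (1 − t)(D/E)] = 1.004 × [1 + (1 − 0.28) × 1.30]
    = 1.004 × [1 + 0.72 × 1.30] = 1.004 × 1.9360 = 1.9437
E(R) = R_f + β_L × MRP = 2.36% + 1.9437 × 3.78% = 9.71%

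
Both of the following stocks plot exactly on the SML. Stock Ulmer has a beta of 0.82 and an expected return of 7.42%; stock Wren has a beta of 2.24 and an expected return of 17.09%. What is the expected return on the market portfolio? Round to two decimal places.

Both satisfy E(R) = R_f + β·MRP, so the slope of the SML is
MRP = (17.09% − 7.42%) / (2.24 − 0.82) = 9.67% / 1.42 = 6.8099%
R_f = E(R_Ulmer) − β_Ulmer·MRP = 7.42% − 0.82 × 6.8099% = 1.8359%
E(R_m) = R_f + MRP = 1.8359% + 6.8099% = 8.65%

8.65%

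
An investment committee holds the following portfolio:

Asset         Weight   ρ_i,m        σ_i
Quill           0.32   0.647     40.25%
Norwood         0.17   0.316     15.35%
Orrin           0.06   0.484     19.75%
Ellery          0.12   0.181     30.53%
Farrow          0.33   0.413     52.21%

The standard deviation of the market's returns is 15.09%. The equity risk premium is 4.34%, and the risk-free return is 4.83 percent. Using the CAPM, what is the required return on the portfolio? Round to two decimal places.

9.87%

β_Quill = 0.647 × 40.25% / 15.09% = 1.7258
β_Norwood = 0.316 × 15.35% / 15.09% = 0.3214
β_Orrin = 0.484 × 19.75% / 15.09% = 0.6335
β_Ellery = 0.181 × 30.53% / 15.09% = 0.3662
β_Farrow = 0.413 × 52.21% / 15.09% = 1.4289
β_P = Σ w_i β_i = 0.32×1.7258 + 0.17×0.3214 + 0.06×0.6335 + 0.12×0.3662 + 0.33×1.4289 = 1.1604
E(R_P) = R_f + β_P × MRP = 4.83% + 1.1604 × 4.34% = 9.87%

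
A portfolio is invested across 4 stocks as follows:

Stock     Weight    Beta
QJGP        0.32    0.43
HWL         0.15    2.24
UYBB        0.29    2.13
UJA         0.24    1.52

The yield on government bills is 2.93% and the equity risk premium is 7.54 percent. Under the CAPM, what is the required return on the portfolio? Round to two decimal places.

β_P = Σ w_i β_i = 0.32×0.43 + 0.15×2.24 + 0.29×2.13 + 0.24×1.52 = 1.4561
E(R_P) = R_f + β_P × MRP = 2.93% + 1.4561 × 7.54% = 13.91%

13.91%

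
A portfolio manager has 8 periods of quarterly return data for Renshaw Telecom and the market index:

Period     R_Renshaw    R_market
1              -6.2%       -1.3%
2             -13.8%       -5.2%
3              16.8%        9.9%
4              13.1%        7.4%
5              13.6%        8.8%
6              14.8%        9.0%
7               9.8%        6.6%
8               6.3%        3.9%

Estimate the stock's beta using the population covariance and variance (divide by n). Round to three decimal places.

Mean R_i = (-6.2 − 13.8 + 16.8 + 13.1 + 13.6 + 14.8 + 9.8 + 6.3) / 8 = 6.8000%
Mean R_m = (-1.3 − 5.2 + 9.9 + 7.4 + 8.8 + 9.0 + 6.6 + 3.9) / 8 = 4.8875%
Σ(R_i − R̄_i)(R_m − R̄_m) = 419.3300  ⇒  Cov = 419.3300 / 8 = 52.4163
Σ(R_m − R̄_m)² = 207.6088  ⇒  Var(R_m) = 207.6088 / 8 = 25.9511
β = Cov / Var(R_m) = 52.4163 / 25.9511 = 2.0198

2.020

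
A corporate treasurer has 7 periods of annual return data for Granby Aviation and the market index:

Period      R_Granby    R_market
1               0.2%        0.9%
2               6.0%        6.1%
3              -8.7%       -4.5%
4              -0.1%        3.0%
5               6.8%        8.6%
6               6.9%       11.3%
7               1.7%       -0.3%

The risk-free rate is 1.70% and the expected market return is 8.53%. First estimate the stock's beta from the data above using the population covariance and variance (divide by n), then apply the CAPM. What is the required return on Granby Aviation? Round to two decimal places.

Mean R_i = (0.2 + 6.0 − 8.7 − 0.1 + 6.8 + 6.9 + 1.7) / 7 = 1.8286%
Mean R_m = (0.9 + 6.1 − 4.5 + 3.0 + 8.6 + 11.3 − 0.3) / 7 = 3.5857%
Σ(R_i − R̄_i)(R_m − R̄_m) = 165.6729  ⇒  Cov = 165.6729 / 7 = 23.6676
Σ(R_m − R̄_m)² = 179.0086  ⇒  Var(R_m) = 179.0086 / 7 = 25.5727
β = Cov / Var(R_m) = 23.6676 / 25.5727 = 0.9255
MRP = 8.53% − 1.70% = 6.83%
E(R) = R_f + β × MRP = 1.70% + 0.9255 × 6.83% = 8.02%

8.02%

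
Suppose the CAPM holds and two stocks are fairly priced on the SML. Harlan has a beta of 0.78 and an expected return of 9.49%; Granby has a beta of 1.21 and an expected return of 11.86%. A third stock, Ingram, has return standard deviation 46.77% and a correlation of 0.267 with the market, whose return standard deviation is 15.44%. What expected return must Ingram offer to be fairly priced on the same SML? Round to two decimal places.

9.65%

MRP = (11.86% − 9.49%) / (1.21 − 0.78) = 5.5116%
R_f = 9.49% − 0.78 × 5.5116% = 5.1910%
β_Ingram = ρ·σ_i/σ_m = 0.267 × 46.77 / 15.44 = 0.8088
E(R_Ingram) = R_f + β × MRP = 5.1910% + 0.8088 × 5.5116% = 9.65%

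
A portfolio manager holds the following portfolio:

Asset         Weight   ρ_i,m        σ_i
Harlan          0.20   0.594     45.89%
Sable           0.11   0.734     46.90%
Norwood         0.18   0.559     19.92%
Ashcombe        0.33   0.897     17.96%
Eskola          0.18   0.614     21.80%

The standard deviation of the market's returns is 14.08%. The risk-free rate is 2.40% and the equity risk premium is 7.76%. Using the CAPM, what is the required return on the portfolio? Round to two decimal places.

β_Harlan = 0.594 × 45.89% / 14.08% = 1.9360
β_Sable = 0.734 × 46.90% / 14.08% = 2.4449
β_Norwood = 0.559 × 19.92% / 14.08% = 0.7909
β_Ashcombe = 0.897 × 17.96% / 14.08% = 1.1442
β_Eskola = 0.614 × 21.80% / 14.08% = 0.9507
β_P = Σ w_i β_i = 0.20×1.9360 + 0.11×2.4449 + 0.18×0.7909 + 0.33×1.1442 + 0.18×0.9507 = 1.3472
E(R_P) = R_f + β_P × MRP = 2.40% + 1.3472 × 7.76% = 12.85%

12.85%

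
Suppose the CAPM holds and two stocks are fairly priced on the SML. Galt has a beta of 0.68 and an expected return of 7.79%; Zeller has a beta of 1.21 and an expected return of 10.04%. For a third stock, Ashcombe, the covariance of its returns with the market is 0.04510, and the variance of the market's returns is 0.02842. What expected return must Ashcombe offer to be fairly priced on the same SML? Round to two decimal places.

11.64%

MRP = (10.04% − 7.79%) / (1.21 − 0.68) = 4.2453%
R_f = 7.79% − 0.68 × 4.2453% = 4.9032%
β_Ashcombe = Cov / Var(R_m) = 0.04510 / 0.02842 = 1.5869
E(R_Ashcombe) = R_f + β × MRP = 4.9032% + 1.5869 × 4.2453% = 11.64%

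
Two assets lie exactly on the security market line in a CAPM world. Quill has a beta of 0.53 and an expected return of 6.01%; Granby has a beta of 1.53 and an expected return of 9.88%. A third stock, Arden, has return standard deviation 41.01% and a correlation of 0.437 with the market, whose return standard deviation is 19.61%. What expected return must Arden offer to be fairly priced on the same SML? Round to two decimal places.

7.50%

MRP = (9.88% − 6.01%) / (1.53 − 0.53) = 3.8700%
R_f = 6.01% − 0.53 × 3.8700% = 3.9589%
β_Arden = ρ·σ_i/σ_m = 0.437 × 41.01 / 19.61 = 0.9139
E(R_Arden) = R_f + β × MRP = 3.9589% + 0.9139 × 3.8700% = 7.50%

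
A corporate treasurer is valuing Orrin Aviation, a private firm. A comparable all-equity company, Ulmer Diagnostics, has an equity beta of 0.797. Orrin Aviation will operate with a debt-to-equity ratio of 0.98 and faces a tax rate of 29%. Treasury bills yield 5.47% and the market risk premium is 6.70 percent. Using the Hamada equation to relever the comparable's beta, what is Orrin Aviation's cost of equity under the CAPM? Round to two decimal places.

β_L = β_U × [1 + (1 − t)(D/E)] = 0.797 × [1 + (1 − 0.29) × 0.98]
    = 0.797 × [1 + 0.71 × 0.98] = 0.797 × 1.6958 = 1.3516
E(R) = R_f + β_L × MRP = 5.47% + 1.3516 × 6.70% = 14.53%

14.53%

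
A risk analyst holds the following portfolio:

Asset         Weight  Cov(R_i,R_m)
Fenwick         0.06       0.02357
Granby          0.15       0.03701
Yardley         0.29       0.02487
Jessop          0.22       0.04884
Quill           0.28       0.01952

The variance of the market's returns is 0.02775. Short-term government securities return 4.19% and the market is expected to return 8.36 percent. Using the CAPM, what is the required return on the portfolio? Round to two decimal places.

β_Fenwick = 0.02357 / 0.02775 = 0.8494
β_Granby = 0.03701 / 0.02775 = 1.3337
β_Yardley = 0.02487 / 0.02775 = 0.8962
β_Jessop = 0.04884 / 0.02775 = 1.7600
β_Quill = 0.01952 / 0.02775 = 0.7034
β_P = Σ w_i β_i = 0.06×0.8494 + 0.15×1.3337 + 0.29×0.8962 + 0.22×1.7600 + 0.28×0.7034 = 1.0951
MRP = 8.36% − 4.19% = 4.17%
E(R_P) = R_f + β_P × MRP = 4.19% + 1.0951 × 4.17% = 8.76%

8.76%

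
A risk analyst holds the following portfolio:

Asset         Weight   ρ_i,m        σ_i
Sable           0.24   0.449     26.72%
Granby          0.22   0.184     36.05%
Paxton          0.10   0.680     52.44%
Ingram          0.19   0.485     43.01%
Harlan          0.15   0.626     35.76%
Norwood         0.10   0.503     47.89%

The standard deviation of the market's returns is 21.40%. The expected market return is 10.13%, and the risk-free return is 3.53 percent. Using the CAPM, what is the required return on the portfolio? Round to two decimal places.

8.97%

β_Sable = 0.449 × 26.72% / 21.40% = 0.5606
β_Granby = 0.184 × 36.05% / 21.40% = 0.3100
β_Paxton = 0.680 × 52.44% / 21.40% = 1.6663
β_Ingram = 0.485 × 43.01% / 21.40% = 0.9748
β_Harlan = 0.626 × 35.76% / 21.40% = 1.0461
β_Norwood = 0.503 × 47.89% / 21.40% = 1.1256
β_P = Σ w_i β_i = 0.24×0.5606 + 0.22×0.3100 + 0.10×1.6663 + 0.19×0.9748 + 0.15×1.0461 + 0.10×1.1256 = 0.8241
MRP = 10.13% − 3.53% = 6.60%
E(R_P) = R_f + β_P × MRP = 3.53% + 0.8241 × 6.60% = 8.97%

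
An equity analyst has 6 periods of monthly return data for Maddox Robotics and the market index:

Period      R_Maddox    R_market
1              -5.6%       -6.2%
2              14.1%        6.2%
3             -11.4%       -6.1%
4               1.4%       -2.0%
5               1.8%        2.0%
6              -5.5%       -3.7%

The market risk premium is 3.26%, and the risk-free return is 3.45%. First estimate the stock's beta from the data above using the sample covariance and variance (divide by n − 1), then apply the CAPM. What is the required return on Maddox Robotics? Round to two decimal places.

9.01%

Mean R_i = (-5.6 + 14.1 − 11.4 + 1.4 + 1.8 − 5.5) / 6 = -0.8667%
Mean R_m = (-6.2 + 6.2 − 6.1 − 2.0 + 2.0 − 3.7) / 6 = -1.6333%
Σ(R_i − R̄_i)(R_m − R̄_m) = 204.3367  ⇒  Cov = 204.3367 / 5 = 40.8673
Σ(R_m − R̄_m)² = 119.7733  ⇒  Var(R_m) = 119.7733 / 5 = 23.9547
β = Cov / Var(R_m) = 40.8673 / 23.9547 = 1.7060
E(R) = R_f + β × MRP = 3.45% + 1.7060 × 3.26% = 9.01%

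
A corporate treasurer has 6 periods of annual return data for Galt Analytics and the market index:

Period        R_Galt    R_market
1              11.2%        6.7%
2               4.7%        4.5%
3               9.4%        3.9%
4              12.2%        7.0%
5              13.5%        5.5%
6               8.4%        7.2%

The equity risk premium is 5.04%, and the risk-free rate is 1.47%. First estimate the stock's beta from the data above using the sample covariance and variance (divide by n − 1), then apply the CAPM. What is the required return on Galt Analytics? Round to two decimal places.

5.91%

Mean R_i = (11.2 + 4.7 + 9.4 + 12.2 + 13.5 + 8.4) / 6 = 9.9000%
Mean R_m = (6.7 + 4.5 + 3.9 + 7.0 + 5.5 + 7.2) / 6 = 5.8000%
Σ(R_i − R̄_i)(R_m − R̄_m) = 8.4600  ⇒  Cov = 8.4600 / 5 = 1.6920
Σ(R_m − R̄_m)² = 9.6000  ⇒  Var(R_m) = 9.6000 / 5 = 1.9200
β = Cov / Var(R_m) = 1.6920 / 1.9200 = 0.8813
E(R) = R_f + β × MRP = 1.47% + 0.8813 × 5.04% = 5.91%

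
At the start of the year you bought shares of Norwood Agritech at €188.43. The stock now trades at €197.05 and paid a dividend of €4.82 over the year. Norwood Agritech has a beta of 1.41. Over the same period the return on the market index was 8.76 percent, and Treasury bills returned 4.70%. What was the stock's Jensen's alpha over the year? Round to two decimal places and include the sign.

-3.29%

Realised HPR = (P1 + D1 − P0) / P0 = (197.05 + 4.82 − 188.43) / 188.43 = 13.44 / 188.43 = 7.1326%
MRP = 8.76% − 4.70% = 4.06%
CAPM required = R_f + β·MRP = 4.70% + 1.41 × 4.06% = 10.4246%
α = realised − required = 7.1326% − 10.4246% = -3.29%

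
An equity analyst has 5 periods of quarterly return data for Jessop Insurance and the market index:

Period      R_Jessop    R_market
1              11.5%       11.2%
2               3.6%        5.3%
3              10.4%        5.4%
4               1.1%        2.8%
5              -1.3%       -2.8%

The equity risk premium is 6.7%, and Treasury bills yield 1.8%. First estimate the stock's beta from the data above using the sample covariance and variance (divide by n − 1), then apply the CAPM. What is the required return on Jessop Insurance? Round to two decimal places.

Mean R_i = (11.5 + 3.6 + 10.4 + 1.1 − 1.3) / 5 = 5.0600%
Mean R_m = (11.2 + 5.3 + 5.4 + 2.8 − 2.8) / 5 = 4.3800%
Σ(R_i − R̄_i)(R_m − R̄_m) = 99.9460  ⇒  Cov = 99.9460 / 4 = 24.9865
Σ(R_m − R̄_m)² = 102.4480  ⇒  Var(R_m) = 102.4480 / 4 = 25.6120
β = Cov / Var(R_m) = 24.9865 / 25.6120 = 0.9756
E(R) = R_f + β × MRP = 1.8% + 0.9756 × 6.7% = 8.34%

8.34%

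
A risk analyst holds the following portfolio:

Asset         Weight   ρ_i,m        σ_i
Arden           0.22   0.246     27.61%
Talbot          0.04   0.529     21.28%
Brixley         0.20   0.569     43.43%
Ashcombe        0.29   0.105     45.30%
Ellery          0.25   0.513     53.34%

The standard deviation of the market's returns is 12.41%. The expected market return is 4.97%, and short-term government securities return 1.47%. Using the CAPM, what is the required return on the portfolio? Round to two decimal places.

5.73%

β_Arden = 0.246 × 27.61% / 12.41% = 0.5473
β_Talbot = 0.529 × 21.28% / 12.41% = 0.9071
β_Brixley = 0.569 × 43.43% / 12.41% = 1.9913
β_Ashcombe = 0.105 × 45.30% / 12.41% = 0.3833
β_Ellery = 0.513 × 53.34% / 12.41% = 2.2049
β_P = Σ w_i β_i = 0.22×0.5473 + 0.04×0.9071 + 0.20×1.9913 + 0.29×0.3833 + 0.25×2.2049 = 1.2173
MRP = 4.97% − 1.47% = 3.50%
E(R_P) = R_f + β_P × MRP = 1.47% + 1.2173 × 3.50% = 5.73%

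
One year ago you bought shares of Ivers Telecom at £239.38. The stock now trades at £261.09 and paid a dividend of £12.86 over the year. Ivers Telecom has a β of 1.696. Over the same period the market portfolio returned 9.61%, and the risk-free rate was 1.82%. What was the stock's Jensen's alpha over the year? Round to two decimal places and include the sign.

-0.59%

Realised HPR = (P1 + D1 − P0) / P0 = (261.09 + 12.86 − 239.38) / 239.38 = 34.57 / 239.38 = 14.4415%
MRP = 9.61% − 1.82% = 7.79%
CAPM required = R_f + β·MRP = 1.82% + 1.696 × 7.79% = 15.03184%
α = realised − required = 14.4415% − 15.03184% = -0.59%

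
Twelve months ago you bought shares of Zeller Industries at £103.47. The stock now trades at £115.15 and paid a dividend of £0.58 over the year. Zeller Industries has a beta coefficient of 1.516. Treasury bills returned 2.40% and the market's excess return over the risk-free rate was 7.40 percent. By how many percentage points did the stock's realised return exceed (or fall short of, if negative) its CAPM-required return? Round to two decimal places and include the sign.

-1.77%

Realised HPR = (P1 + D1 − P0) / P0 = (115.15 + 0.58 − 103.47) / 103.47 = 12.26 / 103.47 = 11.8488%
CAPM required = R_f + β·MRP = 2.40% + 1.516 × 7.40% = 13.61840%
α = realised − required = 11.8488% − 13.61840% = -1.77%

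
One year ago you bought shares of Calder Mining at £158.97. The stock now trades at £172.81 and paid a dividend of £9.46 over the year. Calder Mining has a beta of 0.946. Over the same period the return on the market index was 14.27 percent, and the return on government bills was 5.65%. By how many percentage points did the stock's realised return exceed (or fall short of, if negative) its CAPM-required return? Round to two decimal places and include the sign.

+0.85%

Realised HPR = (P1 + D1 − P0) / P0 = (172.81 + 9.46 − 158.97) / 158.97 = 23.30 / 158.97 = 14.6569%
MRP = 14.27% − 5.65% = 8.62%
CAPM required = R_f + β·MRP = 5.65% + 0.946 × 8.62% = 13.80452%
α = realised − required = 14.6569% − 13.80452% = +0.85%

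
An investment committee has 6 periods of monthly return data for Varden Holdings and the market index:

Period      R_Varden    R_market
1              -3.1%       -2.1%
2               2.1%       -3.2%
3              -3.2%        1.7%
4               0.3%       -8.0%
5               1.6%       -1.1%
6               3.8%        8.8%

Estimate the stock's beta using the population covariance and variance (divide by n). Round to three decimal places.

0.156

Mean R_i = (-3.1 + 2.1 − 3.2 + 0.3 + 1.6 + 3.8) / 6 = 0.2500%
Mean R_m = (-2.1 − 3.2 + 1.7 − 8.0 − 1.1 + 8.8) / 6 = -0.6500%
Σ(R_i − R̄_i)(R_m − R̄_m) = 24.6050  ⇒  Cov = 24.6050 / 6 = 4.1008
Σ(R_m − R̄_m)² = 157.6550  ⇒  Var(R_m) = 157.6550 / 6 = 26.2758
β = Cov / Var(R_m) = 4.1008 / 26.2758 = 0.1561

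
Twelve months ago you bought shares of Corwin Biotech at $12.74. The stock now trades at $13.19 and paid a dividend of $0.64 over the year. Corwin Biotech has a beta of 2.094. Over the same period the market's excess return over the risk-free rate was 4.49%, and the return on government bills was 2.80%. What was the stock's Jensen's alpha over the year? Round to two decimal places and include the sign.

Realised HPR = (P1 + D1 − P0) / P0 = (13.19 + 0.64 − 12.74) / 12.74 = 1.09 / 12.74 = 8.5557%
CAPM required = R_f + β·MRP = 2.80% + 2.094 × 4.49% = 12.20206%
α = realised − required = 8.5557% − 12.20206% = -3.65%

-3.65%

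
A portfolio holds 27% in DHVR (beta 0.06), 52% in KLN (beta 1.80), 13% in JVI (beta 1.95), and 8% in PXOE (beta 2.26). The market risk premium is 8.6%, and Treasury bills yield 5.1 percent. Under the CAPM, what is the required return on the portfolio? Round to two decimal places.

17.02%

β_P = Σ w_i β_i = 0.27×0.06 + 0.52×1.80 + 0.13×1.95 + 0.08×2.26 = 1.3865
E(R_P) = R_f + β_P × MRP = 5.1% + 1.3865 × 8.6% = 17.02%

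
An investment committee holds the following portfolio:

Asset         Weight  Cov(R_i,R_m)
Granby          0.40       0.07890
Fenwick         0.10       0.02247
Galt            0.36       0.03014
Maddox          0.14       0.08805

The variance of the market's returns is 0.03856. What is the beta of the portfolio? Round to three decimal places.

1.478

β_Granby = 0.07890 / 0.03856 = 2.0462
β_Fenwick = 0.02247 / 0.03856 = 0.5827
β_Galt = 0.03014 / 0.03856 = 0.7816
β_Maddox = 0.08805 / 0.03856 = 2.2835
β_P = Σ w_i β_i = 0.40×2.0462 + 0.10×0.5827 + 0.36×0.7816 + 0.14×2.2835 = 1.4778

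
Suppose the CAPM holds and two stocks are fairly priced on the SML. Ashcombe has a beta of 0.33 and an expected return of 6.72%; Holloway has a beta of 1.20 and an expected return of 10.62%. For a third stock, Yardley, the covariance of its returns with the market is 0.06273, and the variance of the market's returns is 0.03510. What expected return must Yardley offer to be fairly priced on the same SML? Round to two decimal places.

MRP = (10.62% − 6.72%) / (1.20 − 0.33) = 4.4828%
R_f = 6.72% − 0.33 × 4.4828% = 5.2407%
β_Yardley = Cov / Var(R_m) = 0.06273 / 0.03510 = 1.7872
E(R_Yardley) = R_f + β × MRP = 5.2407% + 1.7872 × 4.4828% = 13.25%

13.25%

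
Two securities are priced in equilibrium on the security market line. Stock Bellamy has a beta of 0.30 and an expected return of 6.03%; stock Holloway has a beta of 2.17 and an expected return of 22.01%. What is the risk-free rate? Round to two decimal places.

Both satisfy E(R) = R_f + β·MRP, so the slope of the SML is
MRP = (22.01% − 6.03%) / (2.17 − 0.30) = 15.98% / 1.87 = 8.5455%
R_f = E(R_Bellamy) − β_Bellamy·MRP = 6.03% − 0.30 × 8.5455% = 3.4664%

3.47%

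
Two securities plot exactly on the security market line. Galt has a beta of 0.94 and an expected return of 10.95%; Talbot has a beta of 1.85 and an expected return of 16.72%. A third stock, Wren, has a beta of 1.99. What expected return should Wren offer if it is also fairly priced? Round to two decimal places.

17.61%

MRP (SML slope) = (16.72% − 10.95%) / (1.85 − 0.94) = 5.77% / 0.91 = 6.3407%
R_f (intercept) = 10.95% − 0.94 × 6.3407% = 4.9897%
E(R_Wren) = R_f + β × MRP = 4.9897% + 1.99 × 6.3407% = 17.61%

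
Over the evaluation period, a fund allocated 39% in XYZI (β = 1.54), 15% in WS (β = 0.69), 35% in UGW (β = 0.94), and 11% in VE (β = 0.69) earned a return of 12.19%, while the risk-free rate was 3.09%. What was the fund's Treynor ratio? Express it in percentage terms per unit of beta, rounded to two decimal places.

8.21%

β_P = 0.39×1.54 + 0.15×0.69 + 0.35×0.94 + 0.11×0.69 = 1.1090
Treynor = (R_P − R_f) / β_P = (12.19% − 3.09%) / 1.1090 = 9.10% / 1.1090 = 8.21%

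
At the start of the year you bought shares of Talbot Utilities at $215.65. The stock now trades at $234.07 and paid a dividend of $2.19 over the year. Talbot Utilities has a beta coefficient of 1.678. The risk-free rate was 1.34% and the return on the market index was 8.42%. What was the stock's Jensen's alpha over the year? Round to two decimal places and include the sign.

-3.66%

Realised HPR = (P1 + D1 − P0) / P0 = (234.07 + 2.19 − 215.65) / 215.65 = 20.61 / 215.65 = 9.5572%
MRP = 8.42% − 1.34% = 7.08%
CAPM required = R_f + β·MRP = 1.34% + 1.678 × 7.08% = 13.22024%
α = realised − required = 9.5572% − 13.22024% = -3.66%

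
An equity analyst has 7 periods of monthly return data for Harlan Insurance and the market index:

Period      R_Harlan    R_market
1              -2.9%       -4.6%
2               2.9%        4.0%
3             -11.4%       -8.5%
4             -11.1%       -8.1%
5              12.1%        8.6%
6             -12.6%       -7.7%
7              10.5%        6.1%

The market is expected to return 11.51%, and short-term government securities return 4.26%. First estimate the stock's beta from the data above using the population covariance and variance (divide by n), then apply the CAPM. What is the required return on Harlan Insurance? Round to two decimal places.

Mean R_i = (-2.9 + 2.9 − 11.4 − 11.1 + 12.1 − 12.6 + 10.5) / 7 = -1.7857%
Mean R_m = (-4.6 + 4.0 − 8.5 − 8.1 + 8.6 − 7.7 + 6.1) / 7 = -1.4571%
Σ(R_i − R̄_i)(R_m − R̄_m) = 458.6657  ⇒  Cov = 458.6657 / 7 = 65.5237
Σ(R_m − R̄_m)² = 330.6171  ⇒  Var(R_m) = 330.6171 / 7 = 47.2310
β = Cov / Var(R_m) = 65.5237 / 47.2310 = 1.3873
MRP = 11.51% − 4.26% = 7.25%
E(R) = R_f + β × MRP = 4.26% + 1.3873 × 7.25% = 14.32%

14.32%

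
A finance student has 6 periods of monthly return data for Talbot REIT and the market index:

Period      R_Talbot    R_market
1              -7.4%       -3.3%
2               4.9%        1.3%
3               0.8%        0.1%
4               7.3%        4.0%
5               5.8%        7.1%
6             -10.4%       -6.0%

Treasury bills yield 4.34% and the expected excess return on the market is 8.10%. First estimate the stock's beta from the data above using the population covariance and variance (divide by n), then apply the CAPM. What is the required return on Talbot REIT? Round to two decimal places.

Mean R_i = (-7.4 + 4.9 + 0.8 + 7.3 + 5.8 − 10.4) / 6 = 0.1667%
Mean R_m = (-3.3 + 1.3 + 0.1 + 4.0 + 7.1 − 6.0) / 6 = 0.5333%
Σ(R_i − R̄_i)(R_m − R̄_m) = 163.1167  ⇒  Cov = 163.1167 / 6 = 27.1861
Σ(R_m − R̄_m)² = 113.2933  ⇒  Var(R_m) = 113.2933 / 6 = 18.8822
β = Cov / Var(R_m) = 27.1861 / 18.8822 = 1.4398
E(R) = R_f + β × MRP = 4.34% + 1.4398 × 8.10% = 16.00%

16.00%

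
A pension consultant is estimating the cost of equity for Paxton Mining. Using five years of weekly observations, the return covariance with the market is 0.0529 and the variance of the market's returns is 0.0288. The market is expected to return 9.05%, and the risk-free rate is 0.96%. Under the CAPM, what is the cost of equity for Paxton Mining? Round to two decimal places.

β = Cov(R_i, R_m) / Var(R_m) = 0.0529 / 0.0288 = 1.8368
MRP = 9.05% − 0.96% = 8.09%
E(R) = R_f + β × MRP = 0.96% + 1.8368 × 8.09% = 15.82%

15.82%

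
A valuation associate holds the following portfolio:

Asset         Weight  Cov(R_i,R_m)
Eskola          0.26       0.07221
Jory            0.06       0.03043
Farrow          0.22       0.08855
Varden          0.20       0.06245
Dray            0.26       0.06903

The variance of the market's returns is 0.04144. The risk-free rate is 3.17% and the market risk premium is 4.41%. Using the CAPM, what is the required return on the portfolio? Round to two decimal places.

β_Eskola = 0.07221 / 0.04144 = 1.7425
β_Jory = 0.03043 / 0.04144 = 0.7343
β_Farrow = 0.08855 / 0.04144 = 2.1368
β_Varden = 0.06245 / 0.04144 = 1.5070
β_Dray = 0.06903 / 0.04144 = 1.6658
β_P = Σ w_i β_i = 0.26×1.7425 + 0.06×0.7343 + 0.22×2.1368 + 0.20×1.5070 + 0.26×1.6658 = 1.7017
E(R_P) = R_f + β_P × MRP = 3.17% + 1.7017 × 4.41% = 10.67%

10.67%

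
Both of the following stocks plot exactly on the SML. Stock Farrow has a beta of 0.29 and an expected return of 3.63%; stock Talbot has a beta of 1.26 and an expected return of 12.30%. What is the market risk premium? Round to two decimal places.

8.94%

Both satisfy E(R) = R_f + β·MRP, so the slope of the SML is
MRP = (12.30% − 3.63%) / (1.26 − 0.29) = 8.67% / 0.97 = 8.9381%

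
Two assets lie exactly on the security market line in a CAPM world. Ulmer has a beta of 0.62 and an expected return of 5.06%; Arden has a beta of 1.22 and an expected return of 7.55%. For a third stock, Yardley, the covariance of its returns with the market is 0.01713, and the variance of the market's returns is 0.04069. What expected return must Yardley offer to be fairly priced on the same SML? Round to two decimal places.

MRP = (7.55% − 5.06%) / (1.22 − 0.62) = 4.1500%
R_f = 5.06% − 0.62 × 4.1500% = 2.4870%
β_Yardley = Cov / Var(R_m) = 0.01713 / 0.04069 = 0.4210
E(R_Yardley) = R_f + β × MRP = 2.4870% + 0.4210 × 4.1500% = 4.23%

4.23%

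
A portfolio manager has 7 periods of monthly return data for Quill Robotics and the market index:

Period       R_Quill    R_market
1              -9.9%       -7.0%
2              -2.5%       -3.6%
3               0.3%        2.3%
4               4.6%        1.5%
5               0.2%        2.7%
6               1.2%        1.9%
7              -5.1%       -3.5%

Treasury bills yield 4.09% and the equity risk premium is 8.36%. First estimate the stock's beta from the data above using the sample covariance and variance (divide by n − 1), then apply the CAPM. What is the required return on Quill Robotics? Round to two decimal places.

13.35%

Mean R_i = (-9.9 − 2.5 + 0.3 + 4.6 + 0.2 + 1.2 − 5.1) / 7 = -1.6000%
Mean R_m = (-7.0 − 3.6 + 2.3 + 1.5 + 2.7 + 1.9 − 3.5) / 7 = -0.8143%
Σ(R_i − R̄_i)(R_m − R̄_m) = 97.4400  ⇒  Cov = 97.4400 / 6 = 16.2400
Σ(R_m − R̄_m)² = 88.0086  ⇒  Var(R_m) = 88.0086 / 6 = 14.6681
β = Cov / Var(R_m) = 16.2400 / 14.6681 = 1.1072
E(R) = R_f + β × MRP = 4.09% + 1.1072 × 8.36% = 13.35%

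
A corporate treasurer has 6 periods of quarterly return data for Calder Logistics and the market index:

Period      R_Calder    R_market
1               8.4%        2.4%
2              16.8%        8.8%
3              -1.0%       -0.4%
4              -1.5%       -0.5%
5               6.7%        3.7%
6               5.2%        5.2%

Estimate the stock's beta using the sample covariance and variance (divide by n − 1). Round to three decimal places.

Mean R_i = (8.4 + 16.8 − 1.0 − 1.5 + 6.7 + 5.2) / 6 = 5.7667%
Mean R_m = (2.4 + 8.8 − 0.4 − 0.5 + 3.7 + 5.2) / 6 = 3.2000%
Σ(R_i − R̄_i)(R_m − R̄_m) = 110.2600  ⇒  Cov = 110.2600 / 5 = 22.0520
Σ(R_m − R̄_m)² = 62.9000  ⇒  Var(R_m) = 62.9000 / 5 = 12.5800
β = Cov / Var(R_m) = 22.0520 / 12.5800 = 1.7529

1.753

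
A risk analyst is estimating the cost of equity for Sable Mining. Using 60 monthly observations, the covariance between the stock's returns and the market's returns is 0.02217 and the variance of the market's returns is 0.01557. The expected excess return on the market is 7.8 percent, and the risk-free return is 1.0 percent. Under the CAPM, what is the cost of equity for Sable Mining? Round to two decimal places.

12.11%

β = Cov(R_i, R_m) / Var(R_m) = 0.02217 / 0.01557 = 1.4239
E(R) = R_f + β × MRP = 1.0% + 1.4239 × 7.8% = 12.11%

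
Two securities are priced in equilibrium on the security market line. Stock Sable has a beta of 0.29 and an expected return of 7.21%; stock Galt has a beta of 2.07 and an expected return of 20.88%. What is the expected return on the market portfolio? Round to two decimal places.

Both satisfy E(R) = R_f + β·MRP, so the slope of the SML is
MRP = (20.88% − 7.21%) / (2.07 − 0.29) = 13.67% / 1.78 = 7.6798%
R_f = E(R_Sable) − β_Sable·MRP = 7.21% − 0.29 × 7.6798% = 4.9829%
E(R_m) = R_f + MRP = 4.9829% + 7.6798% = 12.66%

12.66%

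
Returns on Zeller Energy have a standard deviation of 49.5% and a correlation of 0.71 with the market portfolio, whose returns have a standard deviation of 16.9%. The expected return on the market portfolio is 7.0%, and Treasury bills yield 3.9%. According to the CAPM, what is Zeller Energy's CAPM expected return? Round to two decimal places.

10.35%

β = ρ × σ_i / σ_m = 0.71 × 49.5% / 16.9% = 2.0796
MRP = 7.0% − 3.9% = 3.10%
E(R) = 3.9% + 2.0796 × 3.1% = 10.35%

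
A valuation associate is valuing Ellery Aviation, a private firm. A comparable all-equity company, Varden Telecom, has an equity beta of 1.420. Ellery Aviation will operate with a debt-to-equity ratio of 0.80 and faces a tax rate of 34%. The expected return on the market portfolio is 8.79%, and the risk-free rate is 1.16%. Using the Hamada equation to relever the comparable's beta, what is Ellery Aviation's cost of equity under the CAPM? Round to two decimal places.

β_L = β_U × [1 + (1 − t)(D/E)] = 1.420 × [1 + (1 − 0.34) × 0.80]
    = 1.420 × [1 + 0.66 × 0.80] = 1.420 × 1.5280 = 2.1698
MRP = 8.79% − 1.16% = 7.63%
E(R) = R_f + β_L × MRP = 1.16% + 2.1698 × 7.63% = 17.72%

17.72%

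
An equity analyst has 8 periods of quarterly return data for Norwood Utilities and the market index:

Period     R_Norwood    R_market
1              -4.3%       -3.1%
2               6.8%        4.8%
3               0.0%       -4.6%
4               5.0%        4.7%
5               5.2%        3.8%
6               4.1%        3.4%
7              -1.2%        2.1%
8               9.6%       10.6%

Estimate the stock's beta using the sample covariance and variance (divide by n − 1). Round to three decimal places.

0.839

Mean R_i = (-4.3 + 6.8 + 0.0 + 5.0 + 5.2 + 4.1 − 1.2 + 9.6) / 8 = 3.1500%
Mean R_m = (-3.1 + 4.8 − 4.6 + 4.7 + 3.8 + 3.4 + 2.1 + 10.6) / 8 = 2.7125%
Σ(R_i − R̄_i)(R_m − R̄_m) = 134.0550  ⇒  Cov = 134.0550 / 7 = 19.1507
Σ(R_m − R̄_m)² = 159.8088  ⇒  Var(R_m) = 159.8088 / 7 = 22.8298
β = Cov / Var(R_m) = 19.1507 / 22.8298 = 0.8388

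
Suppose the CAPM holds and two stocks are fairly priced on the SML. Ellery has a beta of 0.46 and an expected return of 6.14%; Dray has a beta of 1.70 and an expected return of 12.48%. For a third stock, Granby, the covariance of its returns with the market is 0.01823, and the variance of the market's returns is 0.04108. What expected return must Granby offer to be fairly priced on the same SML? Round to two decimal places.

MRP = (12.48% − 6.14%) / (1.70 − 0.46) = 5.1129%
R_f = 6.14% − 0.46 × 5.1129% = 3.7881%
β_Granby = Cov / Var(R_m) = 0.01823 / 0.04108 = 0.4438
E(R_Granby) = R_f + β × MRP = 3.7881% + 0.4438 × 5.1129% = 6.06%

6.06%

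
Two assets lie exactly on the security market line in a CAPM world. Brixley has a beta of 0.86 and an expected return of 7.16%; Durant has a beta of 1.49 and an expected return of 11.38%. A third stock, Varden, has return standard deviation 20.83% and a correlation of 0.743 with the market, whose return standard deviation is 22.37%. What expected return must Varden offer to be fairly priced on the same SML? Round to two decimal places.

MRP = (11.38% − 7.16%) / (1.49 − 0.86) = 6.6984%
R_f = 7.16% − 0.86 × 6.6984% = 1.3994%
β_Varden = ρ·σ_i/σ_m = 0.743 × 20.83 / 22.37 = 0.6919
E(R_Varden) = R_f + β × MRP = 1.3994% + 0.6919 × 6.6984% = 6.03%

6.03%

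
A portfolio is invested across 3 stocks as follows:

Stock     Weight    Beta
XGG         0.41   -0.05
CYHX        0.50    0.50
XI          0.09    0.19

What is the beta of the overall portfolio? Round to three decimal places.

0.247

β_P = Σ w_i β_i = 0.41×-0.05 + 0.50×0.50 + 0.09×0.19 = 0.2466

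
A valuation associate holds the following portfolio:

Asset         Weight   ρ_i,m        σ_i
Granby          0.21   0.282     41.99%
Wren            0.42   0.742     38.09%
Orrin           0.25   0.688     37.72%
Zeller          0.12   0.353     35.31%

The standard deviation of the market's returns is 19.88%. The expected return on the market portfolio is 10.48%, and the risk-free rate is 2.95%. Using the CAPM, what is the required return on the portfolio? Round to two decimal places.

11.41%

β_Granby = 0.282 × 41.99% / 19.88% = 0.5956
β_Wren = 0.742 × 38.09% / 19.88% = 1.4217
β_Orrin = 0.688 × 37.72% / 19.88% = 1.3054
β_Zeller = 0.353 × 35.31% / 19.88% = 0.6270
β_P = Σ w_i β_i = 0.21×0.5956 + 0.42×1.4217 + 0.25×1.3054 + 0.12×0.6270 = 1.1238
MRP = 10.48% − 2.95% = 7.53%
E(R_P) = R_f + β_P × MRP = 2.95% + 1.1238 × 7.53% = 11.41%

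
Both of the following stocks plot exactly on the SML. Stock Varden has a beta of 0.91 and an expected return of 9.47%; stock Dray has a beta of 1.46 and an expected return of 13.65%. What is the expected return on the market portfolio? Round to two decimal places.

Both satisfy E(R) = R_f + β·MRP, so the slope of the SML is
MRP = (13.65% − 9.47%) / (1.46 − 0.91) = 4.18% / 0.55 = 7.6000%
R_f = E(R_Varden) − β_Varden·MRP = 9.47% − 0.91 × 7.6000% = 2.5540%
E(R_m) = R_f + MRP = 2.5540% + 7.6000% = 10.15%

10.15%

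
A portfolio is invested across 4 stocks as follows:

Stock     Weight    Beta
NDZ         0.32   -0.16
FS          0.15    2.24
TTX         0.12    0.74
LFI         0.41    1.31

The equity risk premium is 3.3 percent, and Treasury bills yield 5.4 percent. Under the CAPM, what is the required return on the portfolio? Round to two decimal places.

β_P = Σ w_i β_i = 0.32×-0.16 + 0.15×2.24 + 0.12×0.74 + 0.41×1.31 = 0.9107
E(R_P) = R_f + β_P × MRP = 5.4% + 0.9107 × 3.3% = 8.41%

8.41%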